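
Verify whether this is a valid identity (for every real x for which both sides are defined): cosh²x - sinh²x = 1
Claim: cosh²x - sinh²x = 1.
Reasoning: With cosh(x) = (e^x + e^-x)/2 and sinh(x) = (e^x - e^-x)/2: cosh²x = (e^(2x) + 2 + e^(-2x))/4 and sinh²x = (e^(2x) - 2 + e^(-2x))/4. Subtracting leaves 4/4 = 1.
So the two sides agree for every real x for which both sides are defined.

Conclusion: Yes, this is an identity.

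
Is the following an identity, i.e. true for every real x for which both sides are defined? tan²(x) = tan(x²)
No, this is NOT an identity.

Claim: tan²(x) = tan(x²).
Test a specific point where both sides are defined: x = -π/4.
LHS = tan²(x) ≈ 1.0000
RHS = tan(x²) ≈ 0.7092
Since 1.0000 ≠ 0.7092, the equation fails at this point, so it cannot hold for every real x for which both sides are defined.
tan²(x) means (tan x)², squaring the output; tan(x²) squares the input. These are different functions.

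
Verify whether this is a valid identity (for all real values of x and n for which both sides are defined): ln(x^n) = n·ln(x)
Yes, this is an identity.

Claim: ln(x^n) = n·ln(x).
Reasoning: The right side requires x > 0. For x > 0, x^n = (e^(ln x))^n = e^(n·ln x), so taking ln of both sides gives ln(x^n) = n·ln(x).
So the two sides agree for all real values of x and n for which both sides are defined.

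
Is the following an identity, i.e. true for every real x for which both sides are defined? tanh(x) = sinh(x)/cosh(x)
Yes, this is an identity.

Claim: tanh(x) = sinh(x)/cosh(x).
Reasoning: tanh(x) is defined as sinh(x)/cosh(x) = (e^x - e^-x)/(e^x + e^-x); cosh(x) ≥ 1 is never zero, so this holds for every real x.
So the two sides agree for every real x for which both sides are defined.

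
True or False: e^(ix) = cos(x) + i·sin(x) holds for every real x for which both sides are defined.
Claim: e^(ix) = cos(x) + i·sin(x).
Reasoning: Euler's formula. Expand e^(ix) = Σ (ix)^k / k!. Since i² = -1, the even-k terms are Σ (-1)^m x^(2m)/(2m)! = cos(x) and the odd-k terms are i · Σ (-1)^m x^(2m+1)/(2m+1)! = i·sin(x).
So the two sides agree for every real x for which both sides are defined.

Conclusion: True.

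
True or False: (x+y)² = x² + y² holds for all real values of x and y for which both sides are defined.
Claim: (x+y)² = x² + y².
Test a specific point where both sides are defined: x = 3/2, y = 5.
LHS = (x+y)² ≈ 42.2500
RHS = x² + y² ≈ 27.2500
Since 42.2500 ≠ 27.2500, the equation fails at this point, so it cannot hold for all real values of x and y for which both sides are defined.
The correct expansion is (x+y)² = x² + 2xy + y²; the cross term 2xy is missing.

Conclusion: False.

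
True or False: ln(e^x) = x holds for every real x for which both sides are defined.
True.

Claim: ln(e^x) = x.
Reasoning: ln is the inverse of the exponential: ln(e^x) asks for the exponent p with e^p = e^x, and since e^p is one-to-one that exponent is p = x.
So the two sides agree for every real x for which both sides are defined.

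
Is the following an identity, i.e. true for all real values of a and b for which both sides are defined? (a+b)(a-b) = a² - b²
Claim: (a+b)(a-b) = a² - b².
Reasoning: Expand: (a+b)(a-b) = a² - ab + ba - b² = a² - b² (the cross terms cancel).
So the two sides agree for all real values of a and b for which both sides are defined.

Conclusion: Yes, this is an identity.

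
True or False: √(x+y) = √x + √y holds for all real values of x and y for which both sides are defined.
False.

Claim: √(x+y) = √x + √y.
Test a specific point where both sides are defined: x = 1, y = 3.
LHS = √(x+y) ≈ 2.0000
RHS = √x + √y ≈ 2.7321
Since 2.0000 ≠ 2.7321, the equation fails at this point, so it cannot hold for all real values of x and y for which both sides are defined.
Squaring the right side gives x + 2√(xy) + y, not x + y.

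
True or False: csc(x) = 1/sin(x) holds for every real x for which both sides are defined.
Claim: csc(x) = 1/sin(x).
Reasoning: csc(x) is by definition the reciprocal of sin(x), wherever sin(x) ≠ 0.
So the two sides agree for every real x for which both sides are defined.

Conclusion: True.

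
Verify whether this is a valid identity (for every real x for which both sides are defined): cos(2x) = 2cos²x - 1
Claim: cos(2x) = 2cos²x - 1.
Reasoning: cos(2x) = cos²x - sin²x. Replace sin²x by 1 - cos²x: cos²x - (1 - cos²x) = 2cos²x - 1.
So the two sides agree for every real x for which both sides are defined.

Conclusion: Yes, this is an identity.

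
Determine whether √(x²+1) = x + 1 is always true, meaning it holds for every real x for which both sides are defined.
Claim: √(x²+1) = x + 1.
Test a specific point where both sides are defined: x = 3.
LHS = √(x²+1) ≈ 3.1623
RHS = x + 1 ≈ 4.0000
Since 3.1623 ≠ 4.0000, the equation fails at this point, so it cannot hold for every real x for which both sides are defined.
(x+1)² = x² + 2x + 1 ≠ x² + 1 unless x = 0.

Conclusion: No, this is NOT an identity.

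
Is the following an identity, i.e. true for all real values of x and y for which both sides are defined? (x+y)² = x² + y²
No, this is NOT an identity.

Claim: (x+y)² = x² + y².
Test a specific point where both sides are defined: x = 3/2, y = 1.
LHS = (x+y)² ≈ 6.2500
RHS = x² + y² ≈ 3.2500
Since 6.2500 ≠ 3.2500, the equation fails at this point, so it cannot hold for all real values of x and y for which both sides are defined.
The correct expansion is (x+y)² = x² + 2xy + y²; the cross term 2xy is missing.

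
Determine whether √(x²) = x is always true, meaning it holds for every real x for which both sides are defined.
Claim: √(x²) = x.
Test a specific point where both sides are defined: x = -2.
LHS = √(x²) ≈ 2.0000
RHS = x ≈ -2.0000
Since 2.0000 ≠ -2.0000, the equation fails at this point, so it cannot hold for every real x for which both sides are defined.
√(x²) = |x|, which differs from x whenever x < 0 (both sides are defined for every real x).

Conclusion: No, this is NOT an identity.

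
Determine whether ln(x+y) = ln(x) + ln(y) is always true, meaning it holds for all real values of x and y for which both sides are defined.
No, this is NOT an identity.

Claim: ln(x+y) = ln(x) + ln(y).
Test a specific point where both sides are defined: x = 2, y = 5.
LHS = ln(x+y) ≈ 1.9459
RHS = ln(x) + ln(y) ≈ 2.3026
Since 1.9459 ≠ 2.3026, the equation fails at this point, so it cannot hold for all real values of x and y for which both sides are defined.
ln(x) + ln(y) = ln(xy), not ln(x+y).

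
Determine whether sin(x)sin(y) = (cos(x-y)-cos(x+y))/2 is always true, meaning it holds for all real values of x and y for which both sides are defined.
Yes, this is an identity.

Claim: sin(x)sin(y) = (cos(x-y)-cos(x+y))/2.
Reasoning: cos(x-y) = cos(x)cos(y) + sin(x)sin(y) and cos(x+y) = cos(x)cos(y) - sin(x)sin(y). Subtracting, cos(x-y) - cos(x+y) = 2sin(x)sin(y); divide by 2.
So the two sides agree for all real values of x and y for which both sides are defined.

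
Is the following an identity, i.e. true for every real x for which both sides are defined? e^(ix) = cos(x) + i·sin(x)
Yes, this is an identity.

Claim: e^(ix) = cos(x) + i·sin(x).
Reasoning: Euler's formula. Expand e^(ix) = Σ (ix)^k / k!. Since i² = -1, the even-k terms are Σ (-1)^m x^(2m)/(2m)! = cos(x) and the odd-k terms are i · Σ (-1)^m x^(2m+1)/(2m+1)! = i·sin(x).
So the two sides agree for every real x for which both sides are defined.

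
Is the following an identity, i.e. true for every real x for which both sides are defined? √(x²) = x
Claim: √(x²) = x.
Test a specific point where both sides are defined: x = -1.
LHS = √(x²) ≈ 1.0000
RHS = x ≈ -1.0000
Since 1.0000 ≠ -1.0000, the equation fails at this point, so it cannot hold for every real x for which both sides are defined.
√(x²) = |x|, which differs from x whenever x < 0 (both sides are defined for every real x).

Conclusion: No, this is NOT an identity.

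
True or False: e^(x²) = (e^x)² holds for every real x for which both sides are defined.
False.

Claim: e^(x²) = (e^x)².
Test a specific point where both sides are defined: x = 1/2.
LHS = e^(x²) ≈ 1.2840
RHS = (e^x)² ≈ 2.7183
Since 1.2840 ≠ 2.7183, the equation fails at this point, so it cannot hold for every real x for which both sides are defined.
(e^x)² = e^(2x), and 2x ≠ x² in general.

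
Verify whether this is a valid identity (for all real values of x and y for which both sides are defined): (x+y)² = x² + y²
No, this is NOT an identity.

Claim: (x+y)² = x² + y².
Test a specific point where both sides are defined: x = 3/2, y = 1/2.
LHS = (x+y)² ≈ 4.0000
RHS = x² + y² ≈ 2.5000
Since 4.0000 ≠ 2.5000, the equation fails at this point, so it cannot hold for all real values of x and y for which both sides are defined.
The correct expansion is (x+y)² = x² + 2xy + y²; the cross term 2xy is missing.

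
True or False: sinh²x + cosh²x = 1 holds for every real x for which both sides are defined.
False.

Claim: sinh²x + cosh²x = 1.
Test a specific point where both sides are defined: x = 2.
LHS = sinh²x + cosh²x ≈ 27.3082
RHS = 1 ≈ 1.0000
Since 27.3082 ≠ 1.0000, the equation fails at this point, so it cannot hold for every real x for which both sides are defined.
The correct hyperbolic identity is cosh²x - sinh²x = 1 (a difference); the sum sinh²x + cosh²x equals cosh(2x).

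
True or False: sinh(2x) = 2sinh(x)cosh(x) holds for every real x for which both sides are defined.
True.

Claim: sinh(2x) = 2sinh(x)cosh(x).
Reasoning: 2sinh(x)cosh(x) = 2 · (e^x - e^-x)/2 · (e^x + e^-x)/2 = (e^(2x) - e^(-2x))/2 = sinh(2x).
So the two sides agree for every real x for which both sides are defined.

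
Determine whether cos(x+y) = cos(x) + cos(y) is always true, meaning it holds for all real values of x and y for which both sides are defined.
Claim: cos(x+y) = cos(x) + cos(y).
Test a specific point where both sides are defined: x = -π/4, y = π/4.
LHS = cos(x+y) ≈ 1.0000
RHS = cos(x) + cos(y) ≈ 1.4142
Since 1.0000 ≠ 1.4142, the equation fails at this point, so it cannot hold for all real values of x and y for which both sides are defined.
The correct expansion is cos(x+y) = cos(x)cos(y) - sin(x)sin(y); cosine is not additive.

Conclusion: No, this is NOT an identity.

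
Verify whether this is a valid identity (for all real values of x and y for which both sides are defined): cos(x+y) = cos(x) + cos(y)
Claim: cos(x+y) = cos(x) + cos(y).
Test a specific point where both sides are defined: x = 3π/4, y = π/4.
LHS = cos(x+y) ≈ -1.0000
RHS = cos(x) + cos(y) ≈ 0.0000
Since -1.0000 ≠ 0.0000, the equation fails at this point, so it cannot hold for all real values of x and y for which both sides are defined.
The correct expansion is cos(x+y) = cos(x)cos(y) - sin(x)sin(y); cosine is not additive.

Conclusion: No, this is NOT an identity.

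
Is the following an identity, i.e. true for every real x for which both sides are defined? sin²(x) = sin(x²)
Claim: sin²(x) = sin(x²).
Test a specific point where both sides are defined: x = -π/2.
LHS = sin²(x) ≈ 1.0000
RHS = sin(x²) ≈ 0.6243
Since 1.0000 ≠ 0.6243, the equation fails at this point, so it cannot hold for every real x for which both sides are defined.
sin²(x) means (sin x)², squaring the output; sin(x²) squares the input. These are different functions.

Conclusion: No, this is NOT an identity.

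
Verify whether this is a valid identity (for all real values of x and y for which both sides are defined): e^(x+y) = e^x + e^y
Claim: e^(x+y) = e^x + e^y.
Test a specific point where both sides are defined: x = -1, y = 4.
LHS = e^(x+y) ≈ 20.0855
RHS = e^x + e^y ≈ 54.9660
Since 20.0855 ≠ 54.9660, the equation fails at this point, so it cannot hold for all real values of x and y for which both sides are defined.
The correct rule is e^(x+y) = e^x · e^y (a product, not a sum).

Conclusion: No, this is NOT an identity.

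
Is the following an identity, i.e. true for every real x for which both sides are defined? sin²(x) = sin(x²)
No, this is NOT an identity.

Claim: sin²(x) = sin(x²).
Test a specific point where both sides are defined: x = π/3.
LHS = sin²(x) ≈ 0.7500
RHS = sin(x²) ≈ 0.8897
Since 0.7500 ≠ 0.8897, the equation fails at this point, so it cannot hold for every real x for which both sides are defined.
sin²(x) means (sin x)², squaring the output; sin(x²) squares the input. These are different functions.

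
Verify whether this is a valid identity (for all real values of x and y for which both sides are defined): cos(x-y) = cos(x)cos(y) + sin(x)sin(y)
Yes, this is an identity.

Claim: cos(x-y) = cos(x)cos(y) + sin(x)sin(y).
Reasoning: Replace y by -y in cos(x+y) = cos(x)cos(y) - sin(x)sin(y) and use cos(-y) = cos(y), sin(-y) = -sin(y): cos(x-y) = cos(x)cos(y) + sin(x)sin(y).
So the two sides agree for all real values of x and y for which both sides are defined.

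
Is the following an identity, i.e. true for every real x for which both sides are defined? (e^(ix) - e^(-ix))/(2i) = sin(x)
Yes, this is an identity.

Claim: (e^(ix) - e^(-ix))/(2i) = sin(x).
Reasoning: By Euler's formula e^(ix) = cos(x) + i·sin(x) and e^(-ix) = cos(x) - i·sin(x). Subtracting cancels the cosine terms: e^(ix) - e^(-ix) = 2i·sin(x); divide by 2i.
So the two sides agree for every real x for which both sides are defined.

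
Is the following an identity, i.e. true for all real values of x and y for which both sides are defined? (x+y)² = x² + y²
No, this is NOT an identity.

Claim: (x+y)² = x² + y².
Test a specific point where both sides are defined: x = 1/2, y = 3/2.
LHS = (x+y)² ≈ 4.0000
RHS = x² + y² ≈ 2.5000
Since 4.0000 ≠ 2.5000, the equation fails at this point, so it cannot hold for all real values of x and y for which both sides are defined.
The correct expansion is (x+y)² = x² + 2xy + y²; the cross term 2xy is missing.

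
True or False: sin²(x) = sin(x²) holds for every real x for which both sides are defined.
False.

Claim: sin²(x) = sin(x²).
Test a specific point where both sides are defined: x = 2π/3.
LHS = sin²(x) ≈ 0.7500
RHS = sin(x²) ≈ -0.9474
Since 0.7500 ≠ -0.9474, the equation fails at this point, so it cannot hold for every real x for which both sides are defined.
sin²(x) means (sin x)², squaring the output; sin(x²) squares the input. These are different functions.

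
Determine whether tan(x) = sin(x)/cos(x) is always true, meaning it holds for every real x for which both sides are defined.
Claim: tan(x) = sin(x)/cos(x).
Reasoning: For an angle x whose terminal point on the unit circle is (cos x, sin x), tan(x) is defined as the ratio (second coordinate)/(first coordinate) = sin(x)/cos(x), wherever cos(x) ≠ 0.
So the two sides agree for every real x for which both sides are defined.

Conclusion: Yes, this is an identity.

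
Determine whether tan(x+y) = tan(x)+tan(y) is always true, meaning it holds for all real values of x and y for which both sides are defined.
No, this is NOT an identity.

Claim: tan(x+y) = tan(x)+tan(y).
Test a specific point where both sides are defined: x = π/6, y = π/6.
LHS = tan(x+y) ≈ 1.7321
RHS = tan(x)+tan(y) ≈ 1.1547
Since 1.7321 ≠ 1.1547, the equation fails at this point, so it cannot hold for all real values of x and y for which both sides are defined.
The correct formula is tan(x+y) = (tan(x) + tan(y))/(1 - tan(x)tan(y)).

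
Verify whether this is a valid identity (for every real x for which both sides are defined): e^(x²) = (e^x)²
Claim: e^(x²) = (e^x)².
Test a specific point where both sides are defined: x = -1.
LHS = e^(x²) ≈ 2.7183
RHS = (e^x)² ≈ 0.1353
Since 2.7183 ≠ 0.1353, the equation fails at this point, so it cannot hold for every real x for which both sides are defined.
(e^x)² = e^(2x), and 2x ≠ x² in general.

Conclusion: No, this is NOT an identity.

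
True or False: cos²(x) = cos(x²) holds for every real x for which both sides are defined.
False.

Claim: cos²(x) = cos(x²).
Test a specific point where both sides are defined: x = π/6.
LHS = cos²(x) ≈ 0.7500
RHS = cos(x²) ≈ 0.9627
Since 0.7500 ≠ 0.9627, the equation fails at this point, so it cannot hold for every real x for which both sides are defined.
cos²(x) means (cos x)², squaring the output; cos(x²) squares the input. These are different functions.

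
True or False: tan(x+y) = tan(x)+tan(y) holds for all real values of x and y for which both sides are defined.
Claim: tan(x+y) = tan(x)+tan(y).
Test a specific point where both sides are defined: x = 3π/4, y = -π/6.
LHS = tan(x+y) ≈ -3.7321
RHS = tan(x)+tan(y) ≈ -1.5774
Since -3.7321 ≠ -1.5774, the equation fails at this point, so it cannot hold for all real values of x and y for which both sides are defined.
The correct formula is tan(x+y) = (tan(x) + tan(y))/(1 - tan(x)tan(y)).

Conclusion: False.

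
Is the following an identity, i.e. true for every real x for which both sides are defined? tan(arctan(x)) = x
Claim: tan(arctan(x)) = x.
Reasoning: For every real x, arctan(x) is by definition the angle in (-π/2, π/2) whose tangent equals x. Taking the tangent of that angle returns x.
So the two sides agree for every real x for which both sides are defined.

Conclusion: Yes, this is an identity.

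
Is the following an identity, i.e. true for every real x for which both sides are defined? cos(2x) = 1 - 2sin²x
Yes, this is an identity.

Claim: cos(2x) = 1 - 2sin²x.
Reasoning: cos(2x) = cos²x - sin²x. Replace cos²x by 1 - sin²x: (1 - sin²x) - sin²x = 1 - 2sin²x.
So the two sides agree for every real x for which both sides are defined.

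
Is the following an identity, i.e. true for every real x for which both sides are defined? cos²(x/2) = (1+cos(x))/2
Yes, this is an identity.

Claim: cos²(x/2) = (1+cos(x))/2.
Reasoning: Use cos(2θ) = 2cos²θ - 1 with θ = x/2: cos(x) = 2cos²(x/2) - 1. Solving for cos²(x/2) gives (1 + cos(x))/2.
So the two sides agree for every real x for which both sides are defined.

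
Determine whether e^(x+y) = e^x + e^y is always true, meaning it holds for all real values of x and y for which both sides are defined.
Claim: e^(x+y) = e^x + e^y.
Test a specific point where both sides are defined: x = 1/2, y = -1.
LHS = e^(x+y) ≈ 0.6065
RHS = e^x + e^y ≈ 2.0166
Since 0.6065 ≠ 2.0166, the equation fails at this point, so it cannot hold for all real values of x and y for which both sides are defined.
The correct rule is e^(x+y) = e^x · e^y (a product, not a sum).

Conclusion: No, this is NOT an identity.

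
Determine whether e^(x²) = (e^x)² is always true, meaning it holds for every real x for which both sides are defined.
No, this is NOT an identity.

Claim: e^(x²) = (e^x)².
Test a specific point where both sides are defined: x = 1/2.
LHS = e^(x²) ≈ 1.2840
RHS = (e^x)² ≈ 2.7183
Since 1.2840 ≠ 2.7183, the equation fails at this point, so it cannot hold for every real x for which both sides are defined.
(e^x)² = e^(2x), and 2x ≠ x² in general.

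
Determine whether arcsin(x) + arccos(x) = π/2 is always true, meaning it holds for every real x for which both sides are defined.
Yes, this is an identity.

Claim: arcsin(x) + arccos(x) = π/2.
Reasoning: Both sides are defined for -1 ≤ x ≤ 1. Let θ = arcsin(x), so sin θ = x and θ ∈ [-π/2, π/2]. Then cos(π/2 - θ) = sin θ = x and π/2 - θ ∈ [0, π], which is exactly the range of arccos, so arccos(x) = π/2 - θ. Adding: arcsin(x) + arccos(x) = θ + (π/2 - θ) = π/2.
So the two sides agree for every real x for which both sides are defined.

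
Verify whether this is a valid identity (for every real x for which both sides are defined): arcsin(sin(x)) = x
No, this is NOT an identity.

Claim: arcsin(sin(x)) = x.
Test a specific point where both sides are defined: x = 2π/3.
LHS = arcsin(sin(x)) ≈ 1.0472
RHS = x ≈ 2.0944
Since 1.0472 ≠ 2.0944, the equation fails at this point, so it cannot hold for every real x for which both sides are defined.
arcsin only returns values in [-π/2, π/2], so arcsin(sin(x)) = x holds only for x in that interval, not for all real x.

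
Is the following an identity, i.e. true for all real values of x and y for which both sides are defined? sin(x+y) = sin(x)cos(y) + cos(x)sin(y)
Yes, this is an identity.

Claim: sin(x+y) = sin(x)cos(y) + cos(x)sin(y).
Reasoning: By Euler's formula e^(i(x+y)) = e^(ix)·e^(iy) = (cos x + i·sin x)(cos y + i·sin y). The imaginary part of the left side is sin(x+y); the imaginary part of the product is sin(x)cos(y) + cos(x)sin(y).
So the two sides agree for all real values of x and y for which both sides are defined.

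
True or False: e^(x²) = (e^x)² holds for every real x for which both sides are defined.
False.

Claim: e^(x²) = (e^x)².
Test a specific point where both sides are defined: x = -3.
LHS = e^(x²) ≈ 8103.0839
RHS = (e^x)² ≈ 0.0025
Since 8103.0839 ≠ 0.0025, the equation fails at this point, so it cannot hold for every real x for which both sides are defined.
(e^x)² = e^(2x), and 2x ≠ x² in general.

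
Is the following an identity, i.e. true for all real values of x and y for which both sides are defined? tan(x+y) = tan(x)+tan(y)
No, this is NOT an identity.

Claim: tan(x+y) = tan(x)+tan(y).
Test a specific point where both sides are defined: x = π/6, y = 3π/4.
LHS = tan(x+y) ≈ -0.2679
RHS = tan(x)+tan(y) ≈ -0.4226
Since -0.2679 ≠ -0.4226, the equation fails at this point, so it cannot hold for all real values of x and y for which both sides are defined.
The correct formula is tan(x+y) = (tan(x) + tan(y))/(1 - tan(x)tan(y)).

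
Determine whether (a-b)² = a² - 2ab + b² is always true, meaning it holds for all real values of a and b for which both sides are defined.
Yes, this is an identity.

Claim: (a-b)² = a² - 2ab + b².
Reasoning: Expand: (a-b)² = (a-b)(a-b) = a·a - a·b - b·a + b·b = a² - 2ab + b².
So the two sides agree for all real values of a and b for which both sides are defined.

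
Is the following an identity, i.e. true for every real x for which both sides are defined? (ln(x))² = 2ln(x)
Claim: (ln(x))² = 2ln(x).
Test a specific point where both sides are defined: x = 3.
LHS = (ln(x))² ≈ 1.2069
RHS = 2ln(x) ≈ 2.1972
Since 1.2069 ≠ 2.1972, the equation fails at this point, so it cannot hold for every real x for which both sides are defined.
2ln(x) equals ln(x²), which is not the same as (ln x)².

Conclusion: No, this is NOT an identity.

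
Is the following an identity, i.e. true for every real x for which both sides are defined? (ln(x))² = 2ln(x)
No, this is NOT an identity.

Claim: (ln(x))² = 2ln(x).
Test a specific point where both sides are defined: x = 3.
LHS = (ln(x))² ≈ 1.2069
RHS = 2ln(x) ≈ 2.1972
Since 1.2069 ≠ 2.1972, the equation fails at this point, so it cannot hold for every real x for which both sides are defined.
2ln(x) equals ln(x²), which is not the same as (ln x)².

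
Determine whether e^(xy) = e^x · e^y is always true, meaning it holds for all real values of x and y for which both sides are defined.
Claim: e^(xy) = e^x · e^y.
Test a specific point where both sides are defined: x = -2, y = 4.
LHS = e^(xy) ≈ 0.0003
RHS = e^x · e^y ≈ 7.3891
Since 0.0003 ≠ 7.3891, the equation fails at this point, so it cannot hold for all real values of x and y for which both sides are defined.
e^x · e^y = e^(x+y), not e^(xy).

Conclusion: No, this is NOT an identity.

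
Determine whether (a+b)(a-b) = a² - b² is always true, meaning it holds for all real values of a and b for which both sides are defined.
Yes, this is an identity.

Claim: (a+b)(a-b) = a² - b².
Reasoning: Expand: (a+b)(a-b) = a² - ab + ba - b² = a² - b² (the cross terms cancel).
So the two sides agree for all real values of a and b for which both sides are defined.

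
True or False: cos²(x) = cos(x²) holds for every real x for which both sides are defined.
Claim: cos²(x) = cos(x²).
Test a specific point where both sides are defined: x = -π/6.
LHS = cos²(x) ≈ 0.7500
RHS = cos(x²) ≈ 0.9627
Since 0.7500 ≠ 0.9627, the equation fails at this point, so it cannot hold for every real x for which both sides are defined.
cos²(x) means (cos x)², squaring the output; cos(x²) squares the input. These are different functions.

Conclusion: False.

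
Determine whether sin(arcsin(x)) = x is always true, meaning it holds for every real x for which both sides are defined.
Yes, this is an identity.

Claim: sin(arcsin(x)) = x.
Reasoning: For -1 ≤ x ≤ 1 (where arcsin is defined), arcsin(x) is by definition an angle whose sine equals x. Taking the sine of that angle returns x. (Note the other order, arcsin(sin x) = x, is NOT an identity.)
So the two sides agree for every real x for which both sides are defined.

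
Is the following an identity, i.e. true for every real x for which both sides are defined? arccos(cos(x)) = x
Claim: arccos(cos(x)) = x.
Test a specific point where both sides are defined: x = -π/3.
LHS = arccos(cos(x)) ≈ 1.0472
RHS = x ≈ -1.0472
Since 1.0472 ≠ -1.0472, the equation fails at this point, so it cannot hold for every real x for which both sides are defined.
arccos only returns values in [0, π], so arccos(cos(x)) = x holds only for x in that interval, not for all real x.

Conclusion: No, this is NOT an identity.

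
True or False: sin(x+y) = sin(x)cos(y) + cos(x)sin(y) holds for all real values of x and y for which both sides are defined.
True.

Claim: sin(x+y) = sin(x)cos(y) + cos(x)sin(y).
Reasoning: By Euler's formula e^(i(x+y)) = e^(ix)·e^(iy) = (cos x + i·sin x)(cos y + i·sin y). The imaginary part of the left side is sin(x+y); the imaginary part of the product is sin(x)cos(y) + cos(x)sin(y).
So the two sides agree for all real values of x and y for which both sides are defined.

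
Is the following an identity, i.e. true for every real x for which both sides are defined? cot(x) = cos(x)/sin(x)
Claim: cot(x) = cos(x)/sin(x).
Reasoning: cot(x) is defined as 1/tan(x) = 1/(sin(x)/cos(x)) = cos(x)/sin(x), wherever sin(x) ≠ 0.
So the two sides agree for every real x for which both sides are defined.

Conclusion: Yes, this is an identity.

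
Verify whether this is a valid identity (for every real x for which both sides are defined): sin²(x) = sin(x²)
No, this is NOT an identity.

Claim: sin²(x) = sin(x²).
Test a specific point where both sides are defined: x = -π/4.
LHS = sin²(x) ≈ 0.5000
RHS = sin(x²) ≈ 0.5785
Since 0.5000 ≠ 0.5785, the equation fails at this point, so it cannot hold for every real x for which both sides are defined.
sin²(x) means (sin x)², squaring the output; sin(x²) squares the input. These are different functions.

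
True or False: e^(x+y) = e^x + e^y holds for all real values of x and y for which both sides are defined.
Claim: e^(x+y) = e^x + e^y.
Test a specific point where both sides are defined: x = -1, y = -2.
LHS = e^(x+y) ≈ 0.0498
RHS = e^x + e^y ≈ 0.5032
Since 0.0498 ≠ 0.5032, the equation fails at this point, so it cannot hold for all real values of x and y for which both sides are defined.
The correct rule is e^(x+y) = e^x · e^y (a product, not a sum).

Conclusion: False.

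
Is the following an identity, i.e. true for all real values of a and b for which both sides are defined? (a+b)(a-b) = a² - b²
Claim: (a+b)(a-b) = a² - b².
Reasoning: Expand: (a+b)(a-b) = a² - ab + ba - b² = a² - b² (the cross terms cancel).
So the two sides agree for all real values of a and b for which both sides are defined.

Conclusion: Yes, this is an identity.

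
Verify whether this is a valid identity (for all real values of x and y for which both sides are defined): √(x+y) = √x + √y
No, this is NOT an identity.

Claim: √(x+y) = √x + √y.
Test a specific point where both sides are defined: x = 3, y = 2.
LHS = √(x+y) ≈ 2.2361
RHS = √x + √y ≈ 3.1463
Since 2.2361 ≠ 3.1463, the equation fails at this point, so it cannot hold for all real values of x and y for which both sides are defined.
Squaring the right side gives x + 2√(xy) + y, not x + y.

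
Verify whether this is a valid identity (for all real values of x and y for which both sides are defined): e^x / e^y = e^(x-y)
Claim: e^x / e^y = e^(x-y).
Reasoning: 1/e^y = e^(-y), so e^x / e^y = e^x · e^(-y) = e^(x + (-y)) = e^(x-y) by the product rule for exponents.
So the two sides agree for all real values of x and y for which both sides are defined.

Conclusion: Yes, this is an identity.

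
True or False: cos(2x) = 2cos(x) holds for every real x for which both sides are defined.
Claim: cos(2x) = 2cos(x).
Test a specific point where both sides are defined: x = π.
LHS = cos(2x) ≈ 1.0000
RHS = 2cos(x) ≈ -2.0000
Since 1.0000 ≠ -2.0000, the equation fails at this point, so it cannot hold for every real x for which both sides are defined.
The correct double-angle formula is cos(2x) = cos²x - sin²x.

Conclusion: False.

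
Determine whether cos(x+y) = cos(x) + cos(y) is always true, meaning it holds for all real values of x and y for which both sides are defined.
Claim: cos(x+y) = cos(x) + cos(y).
Test a specific point where both sides are defined: x = 3π/4, y = -π/3.
LHS = cos(x+y) ≈ 0.2588
RHS = cos(x) + cos(y) ≈ -0.2071
Since 0.2588 ≠ -0.2071, the equation fails at this point, so it cannot hold for all real values of x and y for which both sides are defined.
The correct expansion is cos(x+y) = cos(x)cos(y) - sin(x)sin(y); cosine is not additive.

Conclusion: No, this is NOT an identity.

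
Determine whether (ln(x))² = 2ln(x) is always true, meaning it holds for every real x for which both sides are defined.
Claim: (ln(x))² = 2ln(x).
Test a specific point where both sides are defined: x = 3/2.
LHS = (ln(x))² ≈ 0.1644
RHS = 2ln(x) ≈ 0.8109
Since 0.1644 ≠ 0.8109, the equation fails at this point, so it cannot hold for every real x for which both sides are defined.
2ln(x) equals ln(x²), which is not the same as (ln x)².

Conclusion: No, this is NOT an identity.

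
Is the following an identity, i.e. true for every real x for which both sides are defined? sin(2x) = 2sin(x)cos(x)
Yes, this is an identity.

Claim: sin(2x) = 2sin(x)cos(x).
Reasoning: Put y = x in the addition formula sin(x+y) = sin(x)cos(y) + cos(x)sin(y): sin(2x) = sin(x)cos(x) + cos(x)sin(x) = 2sin(x)cos(x).
So the two sides agree for every real x for which both sides are defined.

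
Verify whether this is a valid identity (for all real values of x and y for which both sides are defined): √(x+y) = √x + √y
Claim: √(x+y) = √x + √y.
Test a specific point where both sides are defined: x = 4, y = 3.
LHS = √(x+y) ≈ 2.6458
RHS = √x + √y ≈ 3.7321
Since 2.6458 ≠ 3.7321, the equation fails at this point, so it cannot hold for all real values of x and y for which both sides are defined.
Squaring the right side gives x + 2√(xy) + y, not x + y.

Conclusion: No, this is NOT an identity.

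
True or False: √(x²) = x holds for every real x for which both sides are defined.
Claim: √(x²) = x.
Test a specific point where both sides are defined: x = -1.
LHS = √(x²) ≈ 1.0000
RHS = x ≈ -1.0000
Since 1.0000 ≠ -1.0000, the equation fails at this point, so it cannot hold for every real x for which both sides are defined.
√(x²) = |x|, which differs from x whenever x < 0 (both sides are defined for every real x).

Conclusion: False.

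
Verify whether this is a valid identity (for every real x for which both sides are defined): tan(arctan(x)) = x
Yes, this is an identity.

Claim: tan(arctan(x)) = x.
Reasoning: For every real x, arctan(x) is by definition the angle in (-π/2, π/2) whose tangent equals x. Taking the tangent of that angle returns x.
So the two sides agree for every real x for which both sides are defined.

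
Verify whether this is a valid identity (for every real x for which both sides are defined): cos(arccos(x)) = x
Yes, this is an identity.

Claim: cos(arccos(x)) = x.
Reasoning: For -1 ≤ x ≤ 1 (where arccos is defined), arccos(x) is by definition an angle whose cosine equals x. Taking the cosine of that angle returns x. (Note the other order, arccos(cos x) = x, is NOT an identity.)
So the two sides agree for every real x for which both sides are defined.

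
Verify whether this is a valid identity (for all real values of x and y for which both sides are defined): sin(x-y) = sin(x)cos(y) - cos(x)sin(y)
Yes, this is an identity.

Claim: sin(x-y) = sin(x)cos(y) - cos(x)sin(y).
Reasoning: Replace y by -y in sin(x+y) = sin(x)cos(y) + cos(x)sin(y) and use cos(-y) = cos(y), sin(-y) = -sin(y): sin(x-y) = sin(x)cos(y) - cos(x)sin(y).
So the two sides agree for all real values of x and y for which both sides are defined.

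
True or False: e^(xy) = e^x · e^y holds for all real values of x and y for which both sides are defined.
False.

Claim: e^(xy) = e^x · e^y.
Test a specific point where both sides are defined: x = 3/2, y = -1.
LHS = e^(xy) ≈ 0.2231
RHS = e^x · e^y ≈ 1.6487
Since 0.2231 ≠ 1.6487, the equation fails at this point, so it cannot hold for all real values of x and y for which both sides are defined.
e^x · e^y = e^(x+y), not e^(xy).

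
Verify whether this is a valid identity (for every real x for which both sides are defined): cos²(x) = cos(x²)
Claim: cos²(x) = cos(x²).
Test a specific point where both sides are defined: x = π/3.
LHS = cos²(x) ≈ 0.2500
RHS = cos(x²) ≈ 0.4566
Since 0.2500 ≠ 0.4566, the equation fails at this point, so it cannot hold for every real x for which both sides are defined.
cos²(x) means (cos x)², squaring the output; cos(x²) squares the input. These are different functions.

Conclusion: No, this is NOT an identity.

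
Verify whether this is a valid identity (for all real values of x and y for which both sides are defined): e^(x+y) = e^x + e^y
No, this is NOT an identity.

Claim: e^(x+y) = e^x + e^y.
Test a specific point where both sides are defined: x = 4, y = 4.
LHS = e^(x+y) ≈ 2980.9580
RHS = e^x + e^y ≈ 109.1963
Since 2980.9580 ≠ 109.1963, the equation fails at this point, so it cannot hold for all real values of x and y for which both sides are defined.
The correct rule is e^(x+y) = e^x · e^y (a product, not a sum).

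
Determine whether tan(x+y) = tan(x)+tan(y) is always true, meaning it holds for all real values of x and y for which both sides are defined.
Claim: tan(x+y) = tan(x)+tan(y).
Test a specific point where both sides are defined: x = π/3, y = -π/6.
LHS = tan(x+y) ≈ 0.5774
RHS = tan(x)+tan(y) ≈ 1.1547
Since 0.5774 ≠ 1.1547, the equation fails at this point, so it cannot hold for all real values of x and y for which both sides are defined.
The correct formula is tan(x+y) = (tan(x) + tan(y))/(1 - tan(x)tan(y)).

Conclusion: No, this is NOT an identity.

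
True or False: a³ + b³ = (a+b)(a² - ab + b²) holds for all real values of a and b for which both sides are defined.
True.

Claim: a³ + b³ = (a+b)(a² - ab + b²).
Reasoning: Expand the right side: (a+b)(a² - ab + b²) = a³ - a²b + ab² + a²b - ab² + b³ = a³ + b³ (the middle terms cancel in pairs).
So the two sides agree for all real values of a and b for which both sides are defined.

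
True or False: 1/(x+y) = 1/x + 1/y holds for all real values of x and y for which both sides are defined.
Claim: 1/(x+y) = 1/x + 1/y.
Test a specific point where both sides are defined: x = -2, y = -1.
LHS = 1/(x+y) ≈ -0.3333
RHS = 1/x + 1/y ≈ -1.5000
Since -0.3333 ≠ -1.5000, the equation fails at this point, so it cannot hold for all real values of x and y for which both sides are defined.
1/x + 1/y = (x+y)/(xy), which is not 1/(x+y).

Conclusion: False.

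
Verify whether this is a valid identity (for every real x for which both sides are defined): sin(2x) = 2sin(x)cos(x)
Claim: sin(2x) = 2sin(x)cos(x).
Reasoning: Put y = x in the addition formula sin(x+y) = sin(x)cos(y) + cos(x)sin(y): sin(2x) = sin(x)cos(x) + cos(x)sin(x) = 2sin(x)cos(x).
So the two sides agree for every real x for which both sides are defined.

Conclusion: Yes, this is an identity.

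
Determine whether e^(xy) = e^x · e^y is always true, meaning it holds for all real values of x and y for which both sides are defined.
No, this is NOT an identity.

Claim: e^(xy) = e^x · e^y.
Test a specific point where both sides are defined: x = -3, y = 2.
LHS = e^(xy) ≈ 0.0025
RHS = e^x · e^y ≈ 0.3679
Since 0.0025 ≠ 0.3679, the equation fails at this point, so it cannot hold for all real values of x and y for which both sides are defined.
e^x · e^y = e^(x+y), not e^(xy).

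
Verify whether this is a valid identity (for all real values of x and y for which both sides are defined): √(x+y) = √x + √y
No, this is NOT an identity.

Claim: √(x+y) = √x + √y.
Test a specific point where both sides are defined: x = 2, y = 2.
LHS = √(x+y) ≈ 2.0000
RHS = √x + √y ≈ 2.8284
Since 2.0000 ≠ 2.8284, the equation fails at this point, so it cannot hold for all real values of x and y for which both sides are defined.
Squaring the right side gives x + 2√(xy) + y, not x + y.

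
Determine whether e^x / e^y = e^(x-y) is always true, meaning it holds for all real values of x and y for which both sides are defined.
Claim: e^x / e^y = e^(x-y).
Reasoning: 1/e^y = e^(-y), so e^x / e^y = e^x · e^(-y) = e^(x + (-y)) = e^(x-y) by the product rule for exponents.
So the two sides agree for all real values of x and y for which both sides are defined.

Conclusion: Yes, this is an identity.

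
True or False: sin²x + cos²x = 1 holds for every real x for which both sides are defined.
Claim: sin²x + cos²x = 1.
Reasoning: The point (cos x, sin x) lies on the unit circle X² + Y² = 1, so cos²x + sin²x = 1 for every real x.
So the two sides agree for every real x for which both sides are defined.

Conclusion: True.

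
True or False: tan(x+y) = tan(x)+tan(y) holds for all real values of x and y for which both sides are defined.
Claim: tan(x+y) = tan(x)+tan(y).
Test a specific point where both sides are defined: x = 3π/4, y = 2π/3.
LHS = tan(x+y) ≈ 3.7321
RHS = tan(x)+tan(y) ≈ -2.7321
Since 3.7321 ≠ -2.7321, the equation fails at this point, so it cannot hold for all real values of x and y for which both sides are defined.
The correct formula is tan(x+y) = (tan(x) + tan(y))/(1 - tan(x)tan(y)).

Conclusion: False.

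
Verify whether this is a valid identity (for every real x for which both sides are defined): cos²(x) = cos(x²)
No, this is NOT an identity.

Claim: cos²(x) = cos(x²).
Test a specific point where both sides are defined: x = -π/2.
LHS = cos²(x) ≈ 0.0000
RHS = cos(x²) ≈ -0.7812
Since 0.0000 ≠ -0.7812, the equation fails at this point, so it cannot hold for every real x for which both sides are defined.
cos²(x) means (cos x)², squaring the output; cos(x²) squares the input. These are different functions.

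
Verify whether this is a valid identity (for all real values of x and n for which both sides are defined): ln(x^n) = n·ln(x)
Yes, this is an identity.

Claim: ln(x^n) = n·ln(x).
Reasoning: The right side requires x > 0. For x > 0, x^n = (e^(ln x))^n = e^(n·ln x), so taking ln of both sides gives ln(x^n) = n·ln(x).
So the two sides agree for all real values of x and n for which both sides are defined.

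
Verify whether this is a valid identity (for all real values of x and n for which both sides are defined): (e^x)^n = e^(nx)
Claim: (e^x)^n = e^(nx).
Reasoning: e^x is a positive real number, and for a positive base B and real exponent n, B^n = e^(n·ln B). With B = e^x, ln B = x, so (e^x)^n = e^(n·x).
So the two sides agree for all real values of x and n for which both sides are defined.

Conclusion: Yes, this is an identity.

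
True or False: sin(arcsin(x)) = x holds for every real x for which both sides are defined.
Claim: sin(arcsin(x)) = x.
Reasoning: For -1 ≤ x ≤ 1 (where arcsin is defined), arcsin(x) is by definition an angle whose sine equals x. Taking the sine of that angle returns x. (Note the other order, arcsin(sin x) = x, is NOT an identity.)
So the two sides agree for every real x for which both sides are defined.

Conclusion: True.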